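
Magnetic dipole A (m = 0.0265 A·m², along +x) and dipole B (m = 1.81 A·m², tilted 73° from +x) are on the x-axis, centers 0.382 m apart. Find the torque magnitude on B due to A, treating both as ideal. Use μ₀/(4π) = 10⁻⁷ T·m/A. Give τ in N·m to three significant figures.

τ ≈ 1.65×10⁻⁷ N·m

Dipole B is on the axis of dipole A, so B₁ there is axial: B₁ = (μ₀/4π)·2m₁/r³ along +x.
B₁ = 2(10⁻⁷)(0.0265)/(0.382)³ = 9.508×10⁻⁸ T.
τ = m₂ B₁ sinθ.
τ = (1.81)(9.508×10⁻⁸)·sin73° = 1.646×10⁻⁷ N·m.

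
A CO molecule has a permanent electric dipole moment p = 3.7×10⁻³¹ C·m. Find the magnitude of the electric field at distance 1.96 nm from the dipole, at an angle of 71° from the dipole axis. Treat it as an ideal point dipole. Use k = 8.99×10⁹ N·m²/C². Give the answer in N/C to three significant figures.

E ≈ 5.07×10⁵ N/C

At angle θ the dipole field magnitude is E = (kp/r³)·√(1 + 3cos²θ).
kp/r³ = (8.99×10⁹)(3.70×10⁻³¹) / (1.96×10⁻⁹)³ = 4.418×10⁵ N/C.
√(1 + 3cos²71°) = √(1 + 3·0.1060) = √1.3180 ≈ 1.1480.
E ≈ 4.418×10⁵ × 1.148 = 5.072×10⁵ N/C.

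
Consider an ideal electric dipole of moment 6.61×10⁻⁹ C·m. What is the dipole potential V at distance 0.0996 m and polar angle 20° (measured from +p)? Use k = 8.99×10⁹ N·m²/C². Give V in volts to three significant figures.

The dipole potential is V = kp cosθ / r².
V = (8.99×10⁹)(6.61×10⁻⁹)·cos20° / (0.0996)² = 5629 V.

V ≈ 5630 V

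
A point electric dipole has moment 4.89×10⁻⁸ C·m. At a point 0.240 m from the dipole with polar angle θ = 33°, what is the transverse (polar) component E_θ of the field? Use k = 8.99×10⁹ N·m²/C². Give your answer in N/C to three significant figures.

E_θ ≈ 1.73×10⁴ N/C

For a dipole, E_θ = (kp sinθ)/r³.
kp/r³ = (8.99×10⁹)(4.89×10⁻⁸)/(0.240)³ = 3.180×10⁴ N/C.
E_θ = 3.180×10⁴·sin33° = 1.732×10⁴ N/C.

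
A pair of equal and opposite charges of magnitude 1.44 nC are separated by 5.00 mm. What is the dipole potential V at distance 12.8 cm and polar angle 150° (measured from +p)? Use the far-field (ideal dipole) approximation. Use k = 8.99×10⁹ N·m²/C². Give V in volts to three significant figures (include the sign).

V ≈ -3.42 V

Dipole moment p = qd = (1.44×10⁻⁹ C)(0.00500 m) = 7.20×10⁻¹² C·m.
The dipole potential is V = kp cosθ / r².
V = (8.99×10⁹)(7.20×10⁻¹²)·cos150° / (0.128)² = -3.421 V.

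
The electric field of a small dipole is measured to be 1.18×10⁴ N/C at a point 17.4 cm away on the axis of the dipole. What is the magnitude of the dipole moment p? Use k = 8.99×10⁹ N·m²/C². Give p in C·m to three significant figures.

On axis E = 2kp/r³, so p = Er³/(2k).
p = (1.18×10⁴)·(0.174)³ / (2·8.99×10⁹) = 3.457×10⁻⁹ C·m.

p ≈ 3.46×10⁻⁹ C·m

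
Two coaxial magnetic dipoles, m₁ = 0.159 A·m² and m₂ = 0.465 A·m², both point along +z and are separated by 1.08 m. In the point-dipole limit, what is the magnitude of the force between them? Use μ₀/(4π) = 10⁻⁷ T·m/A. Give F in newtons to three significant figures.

On-axis B of dipole 1: B = (μ₀/4π)·2m₁/r³. Force on dipole 2: F = m₂·dB/dr.
dB/dr = −(μ₀/4π)·6m₁/r⁴, so |F| = (μ₀/4π)·6m₁m₂/r⁴.
F = 6(10⁻⁷)(0.159)(0.465)/(1.08)⁴ = 3.261×10⁻⁸ N.

F ≈ 3.26×10⁻⁸ N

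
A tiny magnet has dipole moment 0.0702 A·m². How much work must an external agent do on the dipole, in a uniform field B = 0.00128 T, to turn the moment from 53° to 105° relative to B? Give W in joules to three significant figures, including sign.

W_ext = ΔU = −mB cosθ₂ + mB cosθ₁ = mB(cosθ₁ − cosθ₂).
W = (0.0702)(0.00128)·(cos53° − cos105°) = (8.986×10⁻⁵)·(+0.8606) = 7.733×10⁻⁵ J.

W ≈ 7.73×10⁻⁵ J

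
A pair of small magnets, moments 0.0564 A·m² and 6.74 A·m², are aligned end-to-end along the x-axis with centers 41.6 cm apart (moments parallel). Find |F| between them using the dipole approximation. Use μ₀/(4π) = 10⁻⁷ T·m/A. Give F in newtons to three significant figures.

On-axis B of dipole 1: B = (μ₀/4π)·2m₁/r³. Force on dipole 2: F = m₂·dB/dr.
dB/dr = −(μ₀/4π)·6m₁/r⁴, so |F| = (μ₀/4π)·6m₁m₂/r⁴.
F = 6(10⁻⁷)(0.0564)(6.74)/(0.416)⁴ = 7.616×10⁻⁶ N.

F ≈ 7.62×10⁻⁶ N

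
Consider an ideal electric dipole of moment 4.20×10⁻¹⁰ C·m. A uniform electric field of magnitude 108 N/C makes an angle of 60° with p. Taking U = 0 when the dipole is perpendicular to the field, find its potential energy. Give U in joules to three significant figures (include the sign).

U ≈ -2.27×10⁻⁸ J

U = −p·E = −pE cosθ.
U = −(4.20×10⁻¹⁰)(108)·cos60° = -2.268×10⁻⁸ J.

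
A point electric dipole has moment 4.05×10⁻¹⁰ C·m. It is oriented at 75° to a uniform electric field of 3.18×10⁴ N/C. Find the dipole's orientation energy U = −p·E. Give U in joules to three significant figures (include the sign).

U = −p·E = −pE cosθ.
U = −(4.05×10⁻¹⁰)(3.18×10⁴)·cos75° = -3.333×10⁻⁶ J.

U ≈ -3.33×10⁻⁶ J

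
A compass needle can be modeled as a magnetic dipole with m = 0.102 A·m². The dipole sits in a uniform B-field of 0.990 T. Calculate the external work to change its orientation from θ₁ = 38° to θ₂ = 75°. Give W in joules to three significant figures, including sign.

W_ext = ΔU = −mB cosθ₂ + mB cosθ₁ = mB(cosθ₁ − cosθ₂).
W = (0.102)(0.990)·(cos38° − cos75°) = (0.1010)·(+0.5292) = 0.05344 J.

W ≈ 0.0534 J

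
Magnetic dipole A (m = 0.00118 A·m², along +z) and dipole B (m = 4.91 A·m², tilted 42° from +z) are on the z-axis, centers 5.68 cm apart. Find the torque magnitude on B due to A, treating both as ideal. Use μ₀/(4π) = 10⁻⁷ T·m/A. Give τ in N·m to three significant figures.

τ ≈ 4.23×10⁻⁶ N·m

Dipole B is on the axis of dipole A, so B₁ there is axial: B₁ = (μ₀/4π)·2m₁/r³ along +z.
B₁ = 2(10⁻⁷)(0.00118)/(0.0568)³ = 1.288×10⁻⁶ T.
τ = m₂ B₁ sinθ.
τ = (4.91)(1.288×10⁻⁶)·sin42° = 4.231×10⁻⁶ N·m.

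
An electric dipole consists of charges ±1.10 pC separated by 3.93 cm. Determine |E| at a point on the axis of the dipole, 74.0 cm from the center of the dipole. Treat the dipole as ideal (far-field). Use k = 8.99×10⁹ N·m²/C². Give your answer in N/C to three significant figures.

E ≈ 0.00192 N/C

Dipole moment p = qd = (1.10×10⁻¹² C)(0.0393 m) = 4.323×10⁻¹⁴ C·m.
On the dipole axis E = 2kp/r³.
E = 2·(8.99×10⁹)(4.323×10⁻¹⁴) / (0.740)³ = 0.001918 N/C.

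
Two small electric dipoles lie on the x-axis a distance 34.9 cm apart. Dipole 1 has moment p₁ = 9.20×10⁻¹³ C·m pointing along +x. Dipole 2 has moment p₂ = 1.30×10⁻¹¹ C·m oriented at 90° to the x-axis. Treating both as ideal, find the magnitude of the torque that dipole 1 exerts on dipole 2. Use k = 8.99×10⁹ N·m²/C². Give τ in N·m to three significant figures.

τ ≈ 5.06×10⁻¹² N·m

The second dipole sits on the axis of the first, so the field there is axial: E₁ = 2kp₁/r³ along +x.
E₁ = 2(8.99×10⁹)(9.20×10⁻¹³)/(0.349)³ = 0.3891 N/C.
Torque on the second dipole: τ = p₂ E₁ sinθ.
τ = (1.30×10⁻¹¹)(0.3891)·sin90° = 5.059×10⁻¹² N·m.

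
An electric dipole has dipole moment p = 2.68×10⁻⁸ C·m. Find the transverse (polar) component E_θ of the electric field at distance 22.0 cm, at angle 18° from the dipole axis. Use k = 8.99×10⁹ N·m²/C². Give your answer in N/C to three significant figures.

E_θ ≈ 6990 N/C

For a dipole, E_θ = (kp sinθ)/r³.
kp/r³ = (8.99×10⁹)(2.68×10⁻⁸)/(0.220)³ = 2.263×10⁴ N/C.
E_θ = 2.263×10⁴·sin18° = 6992 N/C.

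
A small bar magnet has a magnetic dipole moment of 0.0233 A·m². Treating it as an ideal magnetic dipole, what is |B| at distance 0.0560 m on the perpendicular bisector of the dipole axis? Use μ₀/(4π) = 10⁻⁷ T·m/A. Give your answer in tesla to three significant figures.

B ≈ 1.33×10⁻⁵ T

In the equatorial plane B = (μ₀/4π)·m/r³ (half the axial value).
B = (10⁻⁷)·(0.0233) / (0.0560)³ = 1.327×10⁻⁵ T.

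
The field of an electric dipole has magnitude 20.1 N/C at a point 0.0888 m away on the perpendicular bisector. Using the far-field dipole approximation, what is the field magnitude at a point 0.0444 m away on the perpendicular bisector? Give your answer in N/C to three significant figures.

Dipole fields scale as 1/r³ in the far field; the geometry is the same at both points.
E₂ = E₁ · (r₁/r₂)³ = 20.1 · (0.0888/0.0444)³.
(r₁/r₂)³ = (2)³ = 8.
E₂ ≈ 160.8 N/C.

E ≈ 161 N/C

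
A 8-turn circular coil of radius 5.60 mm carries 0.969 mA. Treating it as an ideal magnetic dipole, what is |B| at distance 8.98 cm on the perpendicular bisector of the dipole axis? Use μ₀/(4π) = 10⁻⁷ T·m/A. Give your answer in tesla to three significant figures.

m = NIA = NIπa² = 8·(9.69×10⁻⁴)·π·(0.00560)² = 7.637×10⁻⁷ A·m².
In the equatorial plane B = (μ₀/4π)·m/r³ (half the axial value).
B = (10⁻⁷)·(7.637×10⁻⁷) / (0.0898)³ = 1.055×10⁻¹⁰ T.

B ≈ 1.05×10⁻¹⁰ T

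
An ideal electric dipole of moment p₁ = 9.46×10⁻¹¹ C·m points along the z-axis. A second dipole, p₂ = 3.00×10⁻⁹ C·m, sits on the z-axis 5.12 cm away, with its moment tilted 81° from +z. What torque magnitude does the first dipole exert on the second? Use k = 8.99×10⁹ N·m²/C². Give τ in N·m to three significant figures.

The second dipole sits on the axis of the first, so the field there is axial: E₁ = 2kp₁/r³ along +z.
E₁ = 2(8.99×10⁹)(9.46×10⁻¹¹)/(0.0512)³ = 1.267×10⁴ N/C.
Torque on the second dipole: τ = p₂ E₁ sinθ.
τ = (3.00×10⁻⁹)(1.267×10⁴)·sin81° = 3.755×10⁻⁵ N·m.

τ ≈ 3.76×10⁻⁵ N·m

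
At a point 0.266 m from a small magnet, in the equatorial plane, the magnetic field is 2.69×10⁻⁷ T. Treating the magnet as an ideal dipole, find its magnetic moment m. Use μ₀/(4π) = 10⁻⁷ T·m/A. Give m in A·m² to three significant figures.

m ≈ 0.0506 A·m²

In the equatorial plane B = (μ₀/4π)·m/r³, so m = Br³·4π/(μ₀).
m = (2.69×10⁻⁷)·(0.266)³ / (10⁻⁷) = 0.05063 A·m².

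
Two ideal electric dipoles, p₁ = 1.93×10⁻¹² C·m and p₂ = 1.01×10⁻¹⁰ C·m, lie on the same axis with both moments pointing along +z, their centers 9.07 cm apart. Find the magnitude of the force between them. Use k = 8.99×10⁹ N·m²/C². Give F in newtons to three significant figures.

On-axis field of dipole 1 at distance r: E = 2kp₁/r³. Force on dipole 2 is F = p₂·dE/dr (gradient along axis).
dE/dr = −6kp₁/r⁴, so |F| = 6kp₁p₂/r⁴ (attractive for aligned moments).
F = 6(8.99×10⁹)(1.93×10⁻¹²)(1.01×10⁻¹⁰)/(0.0907)⁴ = 1.554×10⁻⁷ N.

F ≈ 1.55×10⁻⁷ N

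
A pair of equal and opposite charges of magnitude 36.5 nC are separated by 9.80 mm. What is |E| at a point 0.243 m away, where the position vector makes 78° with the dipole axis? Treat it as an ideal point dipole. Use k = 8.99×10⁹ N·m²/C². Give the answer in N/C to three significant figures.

E ≈ 238 N/C

Dipole moment p = qd = (3.65×10⁻⁸ C)(0.00980 m) = 3.577×10⁻¹⁰ C·m.
At angle θ the dipole field magnitude is E = (kp/r³)·√(1 + 3cos²θ).
kp/r³ = (8.99×10⁹)(3.577×10⁻¹⁰) / (0.243)³ = 224.1 N/C.
√(1 + 3cos²78°) = √(1 + 3·0.0432) = √1.1297 ≈ 1.0629.
E ≈ 224.1 × 1.063 = 238.2 N/C.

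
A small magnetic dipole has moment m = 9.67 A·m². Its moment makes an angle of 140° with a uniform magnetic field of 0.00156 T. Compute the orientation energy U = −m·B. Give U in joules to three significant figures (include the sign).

U ≈ 0.0116 J

U = −m·B = −mB cosθ.
U = −(9.67)(0.00156)·cos140° = 0.01156 J.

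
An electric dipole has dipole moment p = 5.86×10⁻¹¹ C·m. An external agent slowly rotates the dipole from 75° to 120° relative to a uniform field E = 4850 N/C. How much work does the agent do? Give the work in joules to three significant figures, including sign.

W_ext = ΔU = U(θ₂) − U(θ₁) = −pE cosθ₂ − (−pE cosθ₁) = pE(cosθ₁ − cosθ₂).
W = (5.86×10⁻¹¹)(4850)·(cos75° − cos120°) = (2.842×10⁻⁷)·(+0.7588) = 2.157×10⁻⁷ J.

W ≈ 2.16×10⁻⁷ J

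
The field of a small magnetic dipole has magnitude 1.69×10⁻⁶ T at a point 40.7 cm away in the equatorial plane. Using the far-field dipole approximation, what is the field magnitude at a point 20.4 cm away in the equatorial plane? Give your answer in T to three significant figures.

Dipole fields scale as 1/r³ in the far field; the geometry is the same at both points.
B₂ = B₁ · (r₁/r₂)³ = 1.69×10⁻⁶ · (40.7/20.4)³.
(r₁/r₂)³ = (1.995)³ = 7.941.
B₂ ≈ 1.342×10⁻⁵ T.

B ≈ 1.34×10⁻⁵ T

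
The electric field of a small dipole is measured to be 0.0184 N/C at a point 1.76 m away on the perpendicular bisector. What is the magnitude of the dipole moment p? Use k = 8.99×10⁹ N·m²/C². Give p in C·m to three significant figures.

p ≈ 1.12×10⁻¹¹ C·m

In the equatorial plane E = kp/r³, so p = Er³/(k).
p = (0.0184)·(1.76)³ / (8.99×10⁹) = 1.116×10⁻¹¹ C·m.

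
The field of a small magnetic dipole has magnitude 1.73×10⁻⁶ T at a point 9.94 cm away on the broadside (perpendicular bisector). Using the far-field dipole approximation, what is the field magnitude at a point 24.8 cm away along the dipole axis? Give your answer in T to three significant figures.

B ≈ 2.23×10⁻⁷ T

Dipole fields scale as 1/r³ in the far field.
The axial field is twice the equatorial field at the same r, so the geometry factor is 2/1.
B₂ = B₁ · (2/1) · (r₁/r₂)³ = 1.73×10⁻⁶ · 2 · (9.94/24.8)³.
(r₁/r₂)³ = (0.4008)³ = 0.06439.
B₂ ≈ 2.228×10⁻⁷ T.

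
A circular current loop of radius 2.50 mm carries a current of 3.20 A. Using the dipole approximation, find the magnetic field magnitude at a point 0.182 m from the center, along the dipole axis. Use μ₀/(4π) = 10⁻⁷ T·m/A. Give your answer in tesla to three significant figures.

Magnetic moment m = IA = Iπa² = (3.20)·π·(0.00250)² = 6.283×10⁻⁵ A·m².
On axis B = (μ₀/4π)·2m/r³.
B = 2·(10⁻⁷)·(6.283×10⁻⁵) / (0.182)³ = 2.084×10⁻⁹ T.

B ≈ 2.08×10⁻⁹ T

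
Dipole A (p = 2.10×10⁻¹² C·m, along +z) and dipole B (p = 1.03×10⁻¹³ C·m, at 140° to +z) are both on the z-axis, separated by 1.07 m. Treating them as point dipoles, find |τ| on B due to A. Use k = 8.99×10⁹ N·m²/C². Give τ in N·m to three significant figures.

The second dipole sits on the axis of the first, so the field there is axial: E₁ = 2kp₁/r³ along +z.
E₁ = 2(8.99×10⁹)(2.10×10⁻¹²)/(1.07)³ = 0.03082 N/C.
Torque on the second dipole: τ = p₂ E₁ sinθ.
τ = (1.03×10⁻¹³)(0.03082)·sin140° = 2.041×10⁻¹⁵ N·m.

τ ≈ 2.04×10⁻¹⁵ N·m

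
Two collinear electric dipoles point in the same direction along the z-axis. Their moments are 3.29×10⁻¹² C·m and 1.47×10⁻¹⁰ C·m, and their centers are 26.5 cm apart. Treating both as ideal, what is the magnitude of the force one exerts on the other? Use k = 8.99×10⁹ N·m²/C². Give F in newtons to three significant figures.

On-axis field of dipole 1 at distance r: E = 2kp₁/r³. Force on dipole 2 is F = p₂·dE/dr (gradient along axis).
dE/dr = −6kp₁/r⁴, so |F| = 6kp₁p₂/r⁴ (attractive for aligned moments).
F = 6(8.99×10⁹)(3.29×10⁻¹²)(1.47×10⁻¹⁰)/(0.265)⁴ = 5.290×10⁻⁹ N.

F ≈ 5.29×10⁻⁹ N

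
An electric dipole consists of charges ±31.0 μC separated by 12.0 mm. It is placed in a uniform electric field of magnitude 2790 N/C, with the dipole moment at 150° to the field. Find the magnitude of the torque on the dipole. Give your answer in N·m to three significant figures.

Dipole moment p = qd = (3.10×10⁻⁵ C)(0.0120 m) = 3.72×10⁻⁷ C·m.
Torque on an electric dipole: τ = pE sinθ.
τ = (3.72×10⁻⁷)(2790)·sin150° = 5.189×10⁻⁴ N·m.

τ ≈ 5.19×10⁻⁴ N·m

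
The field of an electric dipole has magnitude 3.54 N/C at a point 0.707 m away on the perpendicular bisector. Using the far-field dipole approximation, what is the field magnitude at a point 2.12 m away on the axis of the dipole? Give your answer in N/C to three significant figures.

E ≈ 0.263 N/C

Dipole fields scale as 1/r³ in the far field.
The axial field is twice the equatorial field at the same r, so the geometry factor is 2/1.
E₂ = E₁ · (2/1) · (r₁/r₂)³ = 3.54 · 2 · (0.707/2.12)³.
(r₁/r₂)³ = (0.3335)³ = 0.03709.
E₂ ≈ 0.2626 N/C.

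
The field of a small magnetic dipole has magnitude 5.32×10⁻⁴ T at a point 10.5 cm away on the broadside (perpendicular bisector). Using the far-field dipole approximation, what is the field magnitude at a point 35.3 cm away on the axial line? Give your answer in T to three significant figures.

Dipole fields scale as 1/r³ in the far field.
The axial field is twice the equatorial field at the same r, so the geometry factor is 2/1.
B₂ = B₁ · (2/1) · (r₁/r₂)³ = 5.32×10⁻⁴ · 2 · (10.5/35.3)³.
(r₁/r₂)³ = (0.2975)³ = 0.02632.
B₂ ≈ 2.800×10⁻⁵ T.

B ≈ 2.80×10⁻⁵ T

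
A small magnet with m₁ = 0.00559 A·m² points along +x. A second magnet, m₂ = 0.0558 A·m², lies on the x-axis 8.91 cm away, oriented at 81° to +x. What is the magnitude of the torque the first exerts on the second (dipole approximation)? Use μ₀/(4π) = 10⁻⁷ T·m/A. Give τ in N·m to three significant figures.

τ ≈ 8.71×10⁻⁸ N·m

Dipole B is on the axis of dipole A, so B₁ there is axial: B₁ = (μ₀/4π)·2m₁/r³ along +x.
B₁ = 2(10⁻⁷)(0.00559)/(0.0891)³ = 1.581×10⁻⁶ T.
τ = m₂ B₁ sinθ.
τ = (0.0558)(1.581×10⁻⁶)·sin81° = 8.711×10⁻⁸ N·m.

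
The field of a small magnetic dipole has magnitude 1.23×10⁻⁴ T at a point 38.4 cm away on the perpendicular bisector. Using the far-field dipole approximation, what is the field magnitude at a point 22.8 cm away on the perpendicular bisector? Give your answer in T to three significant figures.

B ≈ 5.88×10⁻⁴ T

Dipole fields scale as 1/r³ in the far field; the geometry is the same at both points.
B₂ = B₁ · (r₁/r₂)³ = 1.23×10⁻⁴ · (38.4/22.8)³.
(r₁/r₂)³ = (1.684)³ = 4.777.
B₂ ≈ 5.876×10⁻⁴ T.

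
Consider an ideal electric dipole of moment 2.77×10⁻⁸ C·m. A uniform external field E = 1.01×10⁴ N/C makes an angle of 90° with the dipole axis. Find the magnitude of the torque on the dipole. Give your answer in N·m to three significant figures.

τ ≈ 2.80×10⁻⁴ N·m

Torque on an electric dipole: τ = pE sinθ.
τ = (2.77×10⁻⁸)(1.01×10⁴)·sin90° = 2.798×10⁻⁴ N·m.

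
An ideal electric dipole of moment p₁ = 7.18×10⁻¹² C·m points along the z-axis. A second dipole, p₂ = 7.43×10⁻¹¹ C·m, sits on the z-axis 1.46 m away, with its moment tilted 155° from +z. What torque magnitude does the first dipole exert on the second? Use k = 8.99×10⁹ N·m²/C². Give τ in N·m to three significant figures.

The second dipole sits on the axis of the first, so the field there is axial: E₁ = 2kp₁/r³ along +z.
E₁ = 2(8.99×10⁹)(7.18×10⁻¹²)/(1.46)³ = 0.04148 N/C.
Torque on the second dipole: τ = p₂ E₁ sinθ.
τ = (7.43×10⁻¹¹)(0.04148)·sin155° = 1.303×10⁻¹² N·m.

τ ≈ 1.30×10⁻¹² N·m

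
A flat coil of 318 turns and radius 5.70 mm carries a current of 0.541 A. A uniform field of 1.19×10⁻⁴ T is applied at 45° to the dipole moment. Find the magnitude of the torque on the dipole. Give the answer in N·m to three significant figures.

m = NIA = NIπa² = 318·(0.541)·π·(0.00570)² = 0.01756 A·m².
Torque on a magnetic dipole: τ = mB sinθ.
τ = (0.01756)(1.19×10⁻⁴)·sin45° = 1.478×10⁻⁶ N·m.

τ ≈ 1.48×10⁻⁶ N·m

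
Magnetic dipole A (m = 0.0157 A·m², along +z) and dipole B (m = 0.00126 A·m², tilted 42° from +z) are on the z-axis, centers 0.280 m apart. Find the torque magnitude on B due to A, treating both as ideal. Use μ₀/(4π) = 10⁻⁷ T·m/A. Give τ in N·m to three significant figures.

Dipole B is on the axis of dipole A, so B₁ there is axial: B₁ = (μ₀/4π)·2m₁/r³ along +z.
B₁ = 2(10⁻⁷)(0.0157)/(0.280)³ = 1.430×10⁻⁷ T.
τ = m₂ B₁ sinθ.
τ = (0.00126)(1.430×10⁻⁷)·sin42° = 1.206×10⁻¹⁰ N·m.

τ ≈ 1.21×10⁻¹⁰ N·m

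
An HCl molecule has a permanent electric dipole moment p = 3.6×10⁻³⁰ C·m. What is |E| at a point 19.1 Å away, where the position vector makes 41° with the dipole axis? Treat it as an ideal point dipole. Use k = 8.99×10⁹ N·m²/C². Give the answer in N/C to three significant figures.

E ≈ 7.64×10⁶ N/C

At angle θ the dipole field magnitude is E = (kp/r³)·√(1 + 3cos²θ).
kp/r³ = (8.99×10⁹)(3.60×10⁻³⁰) / (1.91×10⁻⁹)³ = 4.645×10⁶ N/C.
√(1 + 3cos²41°) = √(1 + 3·0.5696) = √2.7088 ≈ 1.6458.
E ≈ 4.645×10⁶ × 1.646 = 7.644×10⁶ N/C.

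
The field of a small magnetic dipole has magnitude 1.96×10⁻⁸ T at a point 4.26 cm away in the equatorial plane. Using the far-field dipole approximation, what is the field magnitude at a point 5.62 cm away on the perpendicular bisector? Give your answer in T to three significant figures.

B ≈ 8.54×10⁻⁹ T

Dipole fields scale as 1/r³ in the far field; the geometry is the same at both points.
B₂ = B₁ · (r₁/r₂)³ = 1.96×10⁻⁸ · (4.26/5.62)³.
(r₁/r₂)³ = (0.758)³ = 0.4355.
B₂ ≈ 8.536×10⁻⁹ T.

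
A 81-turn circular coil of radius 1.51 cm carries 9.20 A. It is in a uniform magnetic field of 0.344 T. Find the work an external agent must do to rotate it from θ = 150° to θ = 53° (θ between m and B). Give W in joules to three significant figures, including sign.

m = NIA = NIπa² = 81·(9.20)·π·(0.0151)² = 0.5338 A·m².
W_ext = ΔU = −mB cosθ₂ + mB cosθ₁ = mB(cosθ₁ − cosθ₂).
W = (0.5338)(0.344)·(cos150° − cos53°) = (0.1836)·(-1.4678) = -0.2695 J.

W ≈ -0.270 J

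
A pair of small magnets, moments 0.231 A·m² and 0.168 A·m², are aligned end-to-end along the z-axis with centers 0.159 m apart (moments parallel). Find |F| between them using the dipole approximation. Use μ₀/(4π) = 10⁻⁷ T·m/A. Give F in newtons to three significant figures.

On-axis B of dipole 1: B = (μ₀/4π)·2m₁/r³. Force on dipole 2: F = m₂·dB/dr.
dB/dr = −(μ₀/4π)·6m₁/r⁴, so |F| = (μ₀/4π)·6m₁m₂/r⁴.
F = 6(10⁻⁷)(0.231)(0.168)/(0.159)⁴ = 3.643×10⁻⁵ N.

F ≈ 3.64×10⁻⁵ N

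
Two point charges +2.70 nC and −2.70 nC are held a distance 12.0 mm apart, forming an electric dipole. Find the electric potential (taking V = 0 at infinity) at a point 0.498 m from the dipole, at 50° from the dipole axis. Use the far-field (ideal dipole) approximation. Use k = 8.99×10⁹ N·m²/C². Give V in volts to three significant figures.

V ≈ 0.755 V

Dipole moment p = qd = (2.70×10⁻⁹ C)(0.0120 m) = 3.24×10⁻¹¹ C·m.
The dipole potential is V = kp cosθ / r².
V = (8.99×10⁹)(3.24×10⁻¹¹)·cos50° / (0.498)² = 0.7549 V.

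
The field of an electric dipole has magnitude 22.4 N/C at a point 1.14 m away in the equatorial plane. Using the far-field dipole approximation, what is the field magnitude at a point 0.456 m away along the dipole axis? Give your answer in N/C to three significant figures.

Dipole fields scale as 1/r³ in the far field.
The axial field is twice the equatorial field at the same r, so the geometry factor is 2/1.
E₂ = E₁ · (2/1) · (r₁/r₂)³ = 22.4 · 2 · (1.14/0.456)³.
(r₁/r₂)³ = (2.5)³ = 15.62.
E₂ ≈ 700.0 N/C.

E ≈ 700 N/C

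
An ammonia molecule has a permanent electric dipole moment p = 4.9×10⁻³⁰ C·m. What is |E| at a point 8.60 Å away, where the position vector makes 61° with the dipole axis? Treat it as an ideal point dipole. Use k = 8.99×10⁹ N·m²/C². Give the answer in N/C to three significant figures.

E ≈ 9.04×10⁷ N/C

At angle θ the dipole field magnitude is E = (kp/r³)·√(1 + 3cos²θ).
kp/r³ = (8.99×10⁹)(4.90×10⁻³⁰) / (8.60×10⁻¹⁰)³ = 6.926×10⁷ N/C.
√(1 + 3cos²61°) = √(1 + 3·0.2350) = √1.7051 ≈ 1.3058.
E ≈ 6.926×10⁷ × 1.306 = 9.044×10⁷ N/C.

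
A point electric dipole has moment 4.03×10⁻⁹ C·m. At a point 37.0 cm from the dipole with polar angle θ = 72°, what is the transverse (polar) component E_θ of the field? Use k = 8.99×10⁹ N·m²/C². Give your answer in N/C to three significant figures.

For a dipole, E_θ = (kp sinθ)/r³.
kp/r³ = (8.99×10⁹)(4.03×10⁻⁹)/(0.370)³ = 715.3 N/C.
E_θ = 715.3·sin72° = 680.2 N/C.

E_θ ≈ 680 N/C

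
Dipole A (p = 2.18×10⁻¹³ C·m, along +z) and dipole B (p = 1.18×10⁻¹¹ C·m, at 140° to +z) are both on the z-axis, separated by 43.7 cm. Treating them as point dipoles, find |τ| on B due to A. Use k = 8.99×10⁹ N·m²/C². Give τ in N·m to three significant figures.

The second dipole sits on the axis of the first, so the field there is axial: E₁ = 2kp₁/r³ along +z.
E₁ = 2(8.99×10⁹)(2.18×10⁻¹³)/(0.437)³ = 0.04697 N/C.
Torque on the second dipole: τ = p₂ E₁ sinθ.
τ = (1.18×10⁻¹¹)(0.04697)·sin140° = 3.562×10⁻¹³ N·m.

τ ≈ 3.56×10⁻¹³ N·m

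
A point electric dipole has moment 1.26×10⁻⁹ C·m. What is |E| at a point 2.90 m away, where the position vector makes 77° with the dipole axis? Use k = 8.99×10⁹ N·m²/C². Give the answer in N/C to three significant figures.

E ≈ 0.498 N/C

At angle θ the dipole field magnitude is E = (kp/r³)·√(1 + 3cos²θ).
kp/r³ = (8.99×10⁹)(1.26×10⁻⁹) / (2.90)³ = 0.4644 N/C.
√(1 + 3cos²77°) = √(1 + 3·0.0506) = √1.1518 ≈ 1.0732.
E ≈ 0.4644 × 1.073 = 0.4985 N/C.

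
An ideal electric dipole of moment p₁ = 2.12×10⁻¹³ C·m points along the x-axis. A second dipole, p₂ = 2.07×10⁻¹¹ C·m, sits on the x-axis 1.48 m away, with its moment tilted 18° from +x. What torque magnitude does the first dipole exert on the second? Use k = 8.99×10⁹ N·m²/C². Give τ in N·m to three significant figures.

The second dipole sits on the axis of the first, so the field there is axial: E₁ = 2kp₁/r³ along +x.
E₁ = 2(8.99×10⁹)(2.12×10⁻¹³)/(1.48)³ = 0.001176 N/C.
Torque on the second dipole: τ = p₂ E₁ sinθ.
τ = (2.07×10⁻¹¹)(0.001176)·sin18° = 7.521×10⁻¹⁵ N·m.

τ ≈ 7.52×10⁻¹⁵ N·m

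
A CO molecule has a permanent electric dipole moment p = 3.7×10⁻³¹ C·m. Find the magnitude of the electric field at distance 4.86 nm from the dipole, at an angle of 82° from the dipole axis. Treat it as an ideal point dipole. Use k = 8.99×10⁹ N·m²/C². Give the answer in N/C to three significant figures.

E ≈ 2.98×10⁴ N/C

At angle θ the dipole field magnitude is E = (kp/r³)·√(1 + 3cos²θ).
kp/r³ = (8.99×10⁹)(3.70×10⁻³¹) / (4.86×10⁻⁹)³ = 2.898×10⁴ N/C.
√(1 + 3cos²82°) = √(1 + 3·0.0194) = √1.0581 ≈ 1.0286.
E ≈ 2.898×10⁴ × 1.029 = 2.981×10⁴ N/C.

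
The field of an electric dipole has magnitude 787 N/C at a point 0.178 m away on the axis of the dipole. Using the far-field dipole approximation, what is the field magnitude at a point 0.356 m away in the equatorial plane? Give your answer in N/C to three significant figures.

E ≈ 49.2 N/C

Dipole fields scale as 1/r³ in the far field.
The axial field is twice the equatorial field at the same r, so the geometry factor is 1/2.
E₂ = E₁ · (1/2) · (r₁/r₂)³ = 787 · 0.5 · (0.178/0.356)³.
(r₁/r₂)³ = (0.5)³ = 0.125.
E₂ ≈ 49.19 N/C.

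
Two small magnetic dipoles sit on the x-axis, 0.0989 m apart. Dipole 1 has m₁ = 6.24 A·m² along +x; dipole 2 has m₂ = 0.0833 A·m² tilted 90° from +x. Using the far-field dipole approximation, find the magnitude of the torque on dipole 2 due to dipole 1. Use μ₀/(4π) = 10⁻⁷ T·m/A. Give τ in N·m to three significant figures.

τ ≈ 1.07×10⁻⁴ N·m

Dipole B is on the axis of dipole A, so B₁ there is axial: B₁ = (μ₀/4π)·2m₁/r³ along +x.
B₁ = 2(10⁻⁷)(6.24)/(0.0989)³ = 0.001290 T.
τ = m₂ B₁ sinθ.
τ = (0.0833)(0.001290)·sin90° = 1.075×10⁻⁴ N·m.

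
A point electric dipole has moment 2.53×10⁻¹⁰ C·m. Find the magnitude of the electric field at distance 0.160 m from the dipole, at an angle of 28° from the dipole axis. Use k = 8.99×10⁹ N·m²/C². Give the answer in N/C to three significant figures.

At angle θ the dipole field magnitude is E = (kp/r³)·√(1 + 3cos²θ).
kp/r³ = (8.99×10⁹)(2.53×10⁻¹⁰) / (0.160)³ = 555.3 N/C.
√(1 + 3cos²28°) = √(1 + 3·0.7796) = √3.3388 ≈ 1.8272.
E ≈ 555.3 × 1.827 = 1015 N/C.

E ≈ 1010 N/C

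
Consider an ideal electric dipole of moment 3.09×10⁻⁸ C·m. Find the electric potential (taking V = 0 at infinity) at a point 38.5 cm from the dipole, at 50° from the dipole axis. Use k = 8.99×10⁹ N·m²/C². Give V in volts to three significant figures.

V ≈ 1200 V

The dipole potential is V = kp cosθ / r².
V = (8.99×10⁹)(3.09×10⁻⁸)·cos50° / (0.385)² = 1205 V.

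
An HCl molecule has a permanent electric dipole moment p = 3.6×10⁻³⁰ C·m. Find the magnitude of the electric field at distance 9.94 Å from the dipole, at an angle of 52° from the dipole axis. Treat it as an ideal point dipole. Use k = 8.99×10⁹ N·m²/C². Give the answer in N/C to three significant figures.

E ≈ 4.82×10⁷ N/C

At angle θ the dipole field magnitude is E = (kp/r³)·√(1 + 3cos²θ).
kp/r³ = (8.99×10⁹)(3.60×10⁻³⁰) / (9.94×10⁻¹⁰)³ = 3.295×10⁷ N/C.
√(1 + 3cos²52°) = √(1 + 3·0.3790) = √2.1371 ≈ 1.4619.
E ≈ 3.295×10⁷ × 1.462 = 4.817×10⁷ N/C.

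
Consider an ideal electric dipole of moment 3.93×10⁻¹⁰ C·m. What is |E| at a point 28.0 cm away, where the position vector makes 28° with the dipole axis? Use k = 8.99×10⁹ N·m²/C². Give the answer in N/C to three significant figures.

E ≈ 294 N/C

At angle θ the dipole field magnitude is E = (kp/r³)·√(1 + 3cos²θ).
kp/r³ = (8.99×10⁹)(3.93×10⁻¹⁰) / (0.280)³ = 160.9 N/C.
√(1 + 3cos²28°) = √(1 + 3·0.7796) = √3.3388 ≈ 1.8272.
E ≈ 160.9 × 1.827 = 294.1 N/C.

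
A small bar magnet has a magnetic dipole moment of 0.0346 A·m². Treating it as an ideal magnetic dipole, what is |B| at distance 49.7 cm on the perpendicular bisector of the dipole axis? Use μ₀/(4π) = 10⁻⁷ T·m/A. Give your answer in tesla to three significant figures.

In the equatorial plane B = (μ₀/4π)·m/r³ (half the axial value).
B = (10⁻⁷)·(0.0346) / (0.497)³ = 2.818×10⁻⁸ T.

B ≈ 2.82×10⁻⁸ T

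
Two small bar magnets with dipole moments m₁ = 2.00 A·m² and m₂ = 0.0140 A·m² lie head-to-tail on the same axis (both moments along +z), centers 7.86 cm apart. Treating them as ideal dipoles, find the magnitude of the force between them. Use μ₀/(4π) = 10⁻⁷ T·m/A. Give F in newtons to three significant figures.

On-axis B of dipole 1: B = (μ₀/4π)·2m₁/r³. Force on dipole 2: F = m₂·dB/dr.
dB/dr = −(μ₀/4π)·6m₁/r⁴, so |F| = (μ₀/4π)·6m₁m₂/r⁴.
F = 6(10⁻⁷)(2.00)(0.0140)/(0.0786)⁴ = 4.402×10⁻⁴ N.

F ≈ 4.40×10⁻⁴ N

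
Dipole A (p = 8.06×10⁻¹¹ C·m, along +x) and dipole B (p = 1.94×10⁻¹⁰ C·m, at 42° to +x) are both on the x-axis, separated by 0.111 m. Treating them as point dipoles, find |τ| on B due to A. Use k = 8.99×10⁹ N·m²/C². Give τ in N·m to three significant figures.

τ ≈ 1.38×10⁻⁷ N·m

The second dipole sits on the axis of the first, so the field there is axial: E₁ = 2kp₁/r³ along +x.
E₁ = 2(8.99×10⁹)(8.06×10⁻¹¹)/(0.111)³ = 1060 N/C.
Torque on the second dipole: τ = p₂ E₁ sinθ.
τ = (1.94×10⁻¹⁰)(1060)·sin42° = 1.376×10⁻⁷ N·m.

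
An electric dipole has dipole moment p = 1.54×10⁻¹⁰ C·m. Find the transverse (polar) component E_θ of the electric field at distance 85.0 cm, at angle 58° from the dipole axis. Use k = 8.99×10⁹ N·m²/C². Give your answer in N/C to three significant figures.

For a dipole, E_θ = (kp sinθ)/r³.
kp/r³ = (8.99×10⁹)(1.54×10⁻¹⁰)/(0.850)³ = 2.254 N/C.
E_θ = 2.254·sin58° = 1.912 N/C.

E_θ ≈ 1.91 N/C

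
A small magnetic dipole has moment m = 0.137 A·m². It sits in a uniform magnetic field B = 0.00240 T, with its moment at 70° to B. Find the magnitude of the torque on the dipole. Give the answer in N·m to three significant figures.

τ ≈ 3.09×10⁻⁴ N·m

Torque on a magnetic dipole: τ = mB sinθ.
τ = (0.137)(0.00240)·sin70° = 3.090×10⁻⁴ N·m.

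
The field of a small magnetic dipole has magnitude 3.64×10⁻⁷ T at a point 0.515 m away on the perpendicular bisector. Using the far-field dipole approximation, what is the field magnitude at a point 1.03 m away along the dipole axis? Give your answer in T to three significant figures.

Dipole fields scale as 1/r³ in the far field.
The axial field is twice the equatorial field at the same r, so the geometry factor is 2/1.
B₂ = B₁ · (2/1) · (r₁/r₂)³ = 3.64×10⁻⁷ · 2 · (0.515/1.03)³.
(r₁/r₂)³ = (0.5)³ = 0.125.
B₂ ≈ 9.100×10⁻⁸ T.

B ≈ 9.10×10⁻⁸ T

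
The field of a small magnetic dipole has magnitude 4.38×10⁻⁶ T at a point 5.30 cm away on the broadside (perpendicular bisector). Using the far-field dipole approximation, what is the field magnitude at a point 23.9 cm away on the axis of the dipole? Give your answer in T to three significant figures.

Dipole fields scale as 1/r³ in the far field.
The axial field is twice the equatorial field at the same r, so the geometry factor is 2/1.
B₂ = B₁ · (2/1) · (r₁/r₂)³ = 4.38×10⁻⁶ · 2 · (5.30/23.9)³.
(r₁/r₂)³ = (0.2218)³ = 0.01091.
B₂ ≈ 9.553×10⁻⁸ T.

B ≈ 9.55×10⁻⁸ T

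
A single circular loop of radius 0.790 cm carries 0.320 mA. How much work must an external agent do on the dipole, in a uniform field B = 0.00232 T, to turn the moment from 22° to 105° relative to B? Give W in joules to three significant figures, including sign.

W ≈ 1.73×10⁻¹⁰ J

Magnetic moment m = IA = Iπa² = (3.20×10⁻⁴)·π·(0.00790)² = 6.274×10⁻⁸ A·m².
W_ext = ΔU = −mB cosθ₂ + mB cosθ₁ = mB(cosθ₁ − cosθ₂).
W = (6.274×10⁻⁸)(0.00232)·(cos22° − cos105°) = (1.456×10⁻¹⁰)·(+1.1860) = 1.726×10⁻¹⁰ J.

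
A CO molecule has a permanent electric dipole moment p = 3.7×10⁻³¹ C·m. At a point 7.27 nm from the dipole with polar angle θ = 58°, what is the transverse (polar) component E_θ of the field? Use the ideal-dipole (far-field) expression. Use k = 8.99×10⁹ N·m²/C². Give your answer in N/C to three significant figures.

For a dipole, E_θ = (kp sinθ)/r³.
kp/r³ = (8.99×10⁹)(3.70×10⁻³¹)/(7.27×10⁻⁹)³ = 8657 N/C.
E_θ = 8657·sin58° = 7341 N/C.

E_θ ≈ 7340 N/C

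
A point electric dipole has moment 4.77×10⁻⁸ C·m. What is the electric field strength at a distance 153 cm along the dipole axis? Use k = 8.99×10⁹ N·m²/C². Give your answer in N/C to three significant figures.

On the dipole axis E = 2kp/r³.
E = 2·(8.99×10⁹)(4.77×10⁻⁸) / (1.53)³ = 239.5 N/C.

E ≈ 239 N/C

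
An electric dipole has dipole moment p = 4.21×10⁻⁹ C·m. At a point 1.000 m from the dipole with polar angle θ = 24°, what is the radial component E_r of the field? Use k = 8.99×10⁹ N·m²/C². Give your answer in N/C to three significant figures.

For a dipole, E_r = (2kp cosθ)/r³.
kp/r³ = (8.99×10⁹)(4.21×10⁻⁹)/(1.00)³ = 37.85 N/C.
E_r = 2·37.85·cos24° = 69.15 N/C.

E_r ≈ 69.2 N/C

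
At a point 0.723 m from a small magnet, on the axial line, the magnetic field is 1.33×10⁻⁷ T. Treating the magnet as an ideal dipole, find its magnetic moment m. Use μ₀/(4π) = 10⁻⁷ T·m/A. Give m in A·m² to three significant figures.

On axis B = (μ₀/4π)·2m/r³, so m = Br³·4π/(μ₀·2).
m = (1.33×10⁻⁷)·(0.723)³ / (2·10⁻⁷) = 0.2513 A·m².

m ≈ 0.251 A·m²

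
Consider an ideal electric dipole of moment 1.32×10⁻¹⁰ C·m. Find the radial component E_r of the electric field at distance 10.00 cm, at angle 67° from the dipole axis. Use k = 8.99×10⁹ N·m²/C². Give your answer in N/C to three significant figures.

E_r ≈ 927 N/C

For a dipole, E_r = (2kp cosθ)/r³.
kp/r³ = (8.99×10⁹)(1.32×10⁻¹⁰)/(0.100)³ = 1187 N/C.
E_r = 2·1187·cos67° = 927.3 N/C.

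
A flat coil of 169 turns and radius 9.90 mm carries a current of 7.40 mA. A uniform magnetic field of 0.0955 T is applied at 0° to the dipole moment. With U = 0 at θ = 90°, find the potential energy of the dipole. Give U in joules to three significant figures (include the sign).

m = NIA = NIπa² = 169·(0.00740)·π·(0.00990)² = 3.851×10⁻⁴ A·m².
U = −m·B = −mB cosθ.
U = −(3.851×10⁻⁴)(0.0955)·cos0° = -3.678×10⁻⁵ J.

U ≈ -3.68×10⁻⁵ J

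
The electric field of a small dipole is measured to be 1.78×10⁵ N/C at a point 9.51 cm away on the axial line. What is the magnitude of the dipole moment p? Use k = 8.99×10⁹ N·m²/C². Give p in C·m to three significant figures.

On axis E = 2kp/r³, so p = Er³/(2k).
p = (1.78×10⁵)·(0.0951)³ / (2·8.99×10⁹) = 8.515×10⁻⁹ C·m.

p ≈ 8.51×10⁻⁹ C·m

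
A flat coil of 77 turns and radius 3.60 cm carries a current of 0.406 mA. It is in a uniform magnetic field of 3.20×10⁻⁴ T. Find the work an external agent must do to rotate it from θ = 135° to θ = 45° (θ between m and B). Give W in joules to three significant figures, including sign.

W ≈ -5.76×10⁻⁸ J

m = NIA = NIπa² = 77·(4.06×10⁻⁴)·π·(0.0360)² = 1.273×10⁻⁴ A·m².
W_ext = ΔU = −mB cosθ₂ + mB cosθ₁ = mB(cosθ₁ − cosθ₂).
W = (1.273×10⁻⁴)(3.20×10⁻⁴)·(cos135° − cos45°) = (4.074×10⁻⁸)·(-1.4142) = -5.761×10⁻⁸ J.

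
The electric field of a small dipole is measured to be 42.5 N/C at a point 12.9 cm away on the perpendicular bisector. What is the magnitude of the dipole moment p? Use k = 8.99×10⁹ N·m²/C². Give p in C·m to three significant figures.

p ≈ 1.01×10⁻¹¹ C·m

In the equatorial plane E = kp/r³, so p = Er³/(k).
p = (42.5)·(0.129)³ / (8.99×10⁹) = 1.015×10⁻¹¹ C·m.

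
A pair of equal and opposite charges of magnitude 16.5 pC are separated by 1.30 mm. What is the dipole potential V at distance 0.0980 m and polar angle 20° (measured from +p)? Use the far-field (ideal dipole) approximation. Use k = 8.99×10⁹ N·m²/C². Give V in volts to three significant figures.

Dipole moment p = qd = (1.65×10⁻¹¹ C)(0.00130 m) = 2.145×10⁻¹⁴ C·m.
The dipole potential is V = kp cosθ / r².
V = (8.99×10⁹)(2.145×10⁻¹⁴)·cos20° / (0.0980)² = 0.01887 V.

V ≈ 0.0189 V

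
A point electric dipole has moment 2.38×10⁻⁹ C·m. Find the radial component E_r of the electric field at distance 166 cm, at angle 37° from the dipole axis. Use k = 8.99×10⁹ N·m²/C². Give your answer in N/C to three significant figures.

For a dipole, E_r = (2kp cosθ)/r³.
kp/r³ = (8.99×10⁹)(2.38×10⁻⁹)/(1.66)³ = 4.677 N/C.
E_r = 2·4.677·cos37° = 7.471 N/C.

E_r ≈ 7.47 N/C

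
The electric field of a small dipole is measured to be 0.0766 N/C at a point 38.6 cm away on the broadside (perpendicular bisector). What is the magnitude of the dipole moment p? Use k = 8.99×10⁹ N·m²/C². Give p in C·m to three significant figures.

In the equatorial plane E = kp/r³, so p = Er³/(k).
p = (0.0766)·(0.386)³ / (8.99×10⁹) = 4.900×10⁻¹³ C·m.

p ≈ 4.90×10⁻¹³ C·m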